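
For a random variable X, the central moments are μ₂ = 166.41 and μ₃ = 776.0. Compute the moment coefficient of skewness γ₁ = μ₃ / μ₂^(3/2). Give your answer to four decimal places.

0.3615

σ = √μ₂ = √166.41 = 12.90000
σ³ = μ₂^(3/2) = 2146.68900
γ₁ = μ₃/σ³ = 776.0 / 2146.68900 ≈ 0.3615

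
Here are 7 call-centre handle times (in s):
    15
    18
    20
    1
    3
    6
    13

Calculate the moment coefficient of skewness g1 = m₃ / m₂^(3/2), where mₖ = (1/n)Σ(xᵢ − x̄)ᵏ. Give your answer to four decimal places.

x̄ = (15 + 18 + 20 + 1 + 3 + 6 + 13) / 7 = 10.8571
deviations (xᵢ − x̄): 4.1429, 7.1429, 9.1429, -9.8571, -7.8571, -4.8571, 2.1429
Σ(xᵢ − x̄)² = 338.8571 ⇒ m₂ = 338.8571/7 = 48.40816
Σ(xᵢ − x̄)³ = -347.7551 ⇒ m₃ = -347.7551/7 = -49.67930
m₂^(3/2) = 48.40816^(1.5) = 336.80452
g1 = m₃ / m₂^(3/2) = -49.67930 / 336.80452 ≈ -0.1475

-0.1475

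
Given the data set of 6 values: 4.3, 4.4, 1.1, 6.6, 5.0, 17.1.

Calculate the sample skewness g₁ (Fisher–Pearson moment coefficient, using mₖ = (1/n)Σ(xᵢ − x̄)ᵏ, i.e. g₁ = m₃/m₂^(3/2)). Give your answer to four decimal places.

1.3573

x̄ = (4.3 + 4.4 + 1.1 + 6.6 + 5.0 + 17.1) / 6 = 6.4167
deviations (xᵢ − x̄): -2.1167, -2.0167, -5.3167, 0.1833, -1.4167, 10.6833
Σ(xᵢ − x̄)² = 152.9883 ⇒ m₂ = 152.9883/6 = 25.49806
Σ(xᵢ − x̄)³ = 1048.5196 ⇒ m₃ = 1048.5196/6 = 174.75326
m₂^(3/2) = 25.49806^(1.5) = 128.75396
g₁ = m₃ / m₂^(3/2) = 174.75326 / 128.75396 ≈ 1.3573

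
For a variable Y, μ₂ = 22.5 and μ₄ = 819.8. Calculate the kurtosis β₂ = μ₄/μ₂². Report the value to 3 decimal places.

μ₂² = 22.5² = 506.25000
μ₄/μ₂² = 819.8 / 506.25000 = 1.61936
β₂ ≈ 1.619

1.619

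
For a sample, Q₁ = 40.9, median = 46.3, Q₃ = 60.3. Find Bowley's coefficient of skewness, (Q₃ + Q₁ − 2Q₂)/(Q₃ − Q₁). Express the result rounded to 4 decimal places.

0.4433

numerator: Q₃ + Q₁ − 2Q₂ = 60.3 + 40.9 − 2×46.3 = 8.6000
denominator: Q₃ − Q₁ = 60.3 − 40.9 = 19.4000
Bowley skewness = 8.6000 / 19.4000 ≈ 0.4433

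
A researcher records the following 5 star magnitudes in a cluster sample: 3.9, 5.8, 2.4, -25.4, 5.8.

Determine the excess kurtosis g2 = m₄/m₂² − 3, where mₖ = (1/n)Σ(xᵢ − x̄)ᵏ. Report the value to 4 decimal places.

0.1930

x̄ = -1.5000
Σ(xᵢ − x̄)² = 722.1600 ⇒ m₂ = 144.43200
Σ(xᵢ − x̄)⁴ = 333042.1620 ⇒ m₄ = 66608.43240
m₂² = 20860.60262
g2 = m₄/m₂² − 3 = 3.19303 − 3 ≈ 0.1930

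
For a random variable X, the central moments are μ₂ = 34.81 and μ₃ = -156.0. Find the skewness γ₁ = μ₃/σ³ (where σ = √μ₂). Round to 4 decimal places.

-0.7596

σ = √μ₂ = √34.81 = 5.90000
σ³ = μ₂^(3/2) = 205.37900
γ₁ = μ₃/σ³ = -156.0 / 205.37900 ≈ -0.7596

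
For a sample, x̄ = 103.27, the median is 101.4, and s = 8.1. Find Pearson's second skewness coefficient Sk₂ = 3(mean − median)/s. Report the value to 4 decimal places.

0.6926

Sk₂ = 3(103.27 − 101.4) / 8.1 = 3 × 1.8700 / 8.1
    = 5.6100 / 8.1 ≈ 0.6926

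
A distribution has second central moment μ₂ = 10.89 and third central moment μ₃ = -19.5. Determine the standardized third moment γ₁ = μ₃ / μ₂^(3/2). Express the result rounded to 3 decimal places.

σ = √μ₂ = √10.89 = 3.30000
σ³ = μ₂^(3/2) = 35.93700
γ₁ = μ₃/σ³ = -19.5 / 35.93700 ≈ -0.543

-0.543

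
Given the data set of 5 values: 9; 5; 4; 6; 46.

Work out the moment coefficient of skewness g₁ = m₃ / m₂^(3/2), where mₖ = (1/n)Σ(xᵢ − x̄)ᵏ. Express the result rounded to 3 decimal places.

1.460

x̄ = (9 + 5 + 4 + 6 + 46) / 5 = 14.0000
deviations (xᵢ − x̄): -5.0000, -9.0000, -10.0000, -8.0000, 32.0000
Σ(xᵢ − x̄)² = 1294.0000 ⇒ m₂ = 1294.0000/5 = 258.80000
Σ(xᵢ − x̄)³ = 30402.0000 ⇒ m₃ = 30402.0000/5 = 6080.40000
m₂^(3/2) = 258.80000^(1.5) = 4163.38342
g₁ = m₃ / m₂^(3/2) = 6080.40000 / 4163.38342 ≈ 1.460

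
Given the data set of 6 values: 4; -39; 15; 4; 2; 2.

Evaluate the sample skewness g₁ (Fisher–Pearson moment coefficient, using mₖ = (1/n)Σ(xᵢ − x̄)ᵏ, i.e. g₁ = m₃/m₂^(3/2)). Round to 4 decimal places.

x̄ = (4 - 39 + 15 + 4 + 2 + 2) / 6 = -2.0000
deviations (xᵢ − x̄): 6.0000, -37.0000, 17.0000, 6.0000, 4.0000, 4.0000
Σ(xᵢ − x̄)² = 1762.0000 ⇒ m₂ = 1762.0000/6 = 293.66667
Σ(xᵢ − x̄)³ = -45180.0000 ⇒ m₃ = -45180.0000/6 = -7530.00000
m₂^(3/2) = 293.66667^(1.5) = 5032.47911
g₁ = m₃ / m₂^(3/2) = -7530.00000 / 5032.47911 ≈ -1.4963

-1.4963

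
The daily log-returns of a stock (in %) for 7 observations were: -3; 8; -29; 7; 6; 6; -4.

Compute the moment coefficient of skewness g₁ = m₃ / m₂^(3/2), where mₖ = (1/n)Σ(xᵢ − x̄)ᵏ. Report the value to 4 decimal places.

x̄ = (-3 + 8 - 29 + 7 + 6 + 6 - 4) / 7 = -1.2857
deviations (xᵢ − x̄): -1.7143, 9.2857, -27.7143, 8.2857, 7.2857, 7.2857, -2.7143
Σ(xᵢ − x̄)² = 1039.4286 ⇒ m₂ = 1039.4286/7 = 148.48980
Σ(xᵢ − x̄)³ = -19168.8980 ⇒ m₃ = -19168.8980/7 = -2738.41399
m₂^(3/2) = 148.48980^(1.5) = 1809.44304
g₁ = m₃ / m₂^(3/2) = -2738.41399 / 1809.44304 ≈ -1.5134

-1.5134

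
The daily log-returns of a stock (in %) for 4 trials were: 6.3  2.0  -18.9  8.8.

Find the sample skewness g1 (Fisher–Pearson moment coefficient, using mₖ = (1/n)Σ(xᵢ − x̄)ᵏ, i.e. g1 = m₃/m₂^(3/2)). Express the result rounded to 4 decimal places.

x̄ = (6.3 + 2.0 - 18.9 + 8.8) / 4 = -0.4500
deviations (xᵢ − x̄): 6.7500, 2.4500, -18.4500, 9.2500
Σ(xᵢ − x̄)² = 477.5300 ⇒ m₂ = 477.5300/4 = 119.38250
Σ(xᵢ − x̄)³ = -5166.7200 ⇒ m₃ = -5166.7200/4 = -1291.68000
m₂^(3/2) = 119.38250^(1.5) = 1304.40064
g1 = m₃ / m₂^(3/2) = -1291.68000 / 1304.40064 ≈ -0.9902

-0.9902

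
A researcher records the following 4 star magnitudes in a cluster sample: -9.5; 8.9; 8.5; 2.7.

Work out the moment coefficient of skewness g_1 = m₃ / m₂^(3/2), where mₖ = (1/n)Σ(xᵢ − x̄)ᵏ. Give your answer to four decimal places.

-0.8219

x̄ = (-9.5 + 8.9 + 8.5 + 2.7) / 4 = 2.6500
deviations (xᵢ − x̄): -12.1500, 6.2500, 5.8500, 0.0500
Σ(xᵢ − x̄)² = 220.9100 ⇒ m₂ = 220.9100/4 = 55.22750
Σ(xᵢ − x̄)³ = -1349.2710 ⇒ m₃ = -1349.2710/4 = -337.31775
m₂^(3/2) = 55.22750^(1.5) = 410.42431
g_1 = m₃ / m₂^(3/2) = -337.31775 / 410.42431 ≈ -0.8219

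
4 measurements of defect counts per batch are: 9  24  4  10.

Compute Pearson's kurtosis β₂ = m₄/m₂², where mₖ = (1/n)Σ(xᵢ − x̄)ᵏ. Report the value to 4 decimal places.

x̄ = 11.7500
Σ(xᵢ − x̄)² = 220.7500 ⇒ m₂ = 55.18750
Σ(xᵢ − x̄)⁴ = 26192.8281 ⇒ m₄ = 6548.20703
m₂² = 3045.66016
β₂ = m₄/m₂² = 6548.20703 / 3045.66016 ≈ 2.1500

2.1500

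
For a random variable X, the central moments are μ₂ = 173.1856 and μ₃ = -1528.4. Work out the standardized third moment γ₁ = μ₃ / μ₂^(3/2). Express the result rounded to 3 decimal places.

-0.671

σ = √μ₂ = √173.1856 = 13.16000
σ³ = μ₂^(3/2) = 2279.12250
γ₁ = μ₃/σ³ = -1528.4 / 2279.12250 ≈ -0.671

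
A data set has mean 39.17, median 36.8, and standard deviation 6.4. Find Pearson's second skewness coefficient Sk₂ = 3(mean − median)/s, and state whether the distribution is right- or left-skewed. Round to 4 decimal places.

1.1109, right-skewed

Sk₂ = 3(39.17 − 36.8) / 6.4 = 3 × 2.3700 / 6.4
    = 7.1100 / 6.4 ≈ 1.1109
Sk₂ > 0 ⇒ mean > median ⇒ right-skewed (positive skew).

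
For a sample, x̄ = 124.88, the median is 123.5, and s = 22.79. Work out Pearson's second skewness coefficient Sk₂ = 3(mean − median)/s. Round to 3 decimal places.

0.182

Sk₂ = 3(124.88 − 123.5) / 22.79 = 3 × 1.3800 / 22.79
    = 4.1400 / 22.79 ≈ 0.182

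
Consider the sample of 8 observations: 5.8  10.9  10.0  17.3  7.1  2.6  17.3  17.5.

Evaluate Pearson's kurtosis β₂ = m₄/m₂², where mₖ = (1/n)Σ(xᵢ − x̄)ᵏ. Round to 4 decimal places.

x̄ = 11.0625
Σ(xᵢ − x̄)² = 235.4188 ⇒ m₂ = 29.42734
Σ(xᵢ − x̄)⁴ = 10888.1203 ⇒ m₄ = 1361.01504
m₂² = 865.96856
β₂ = m₄/m₂² = 1361.01504 / 865.96856 ≈ 1.5717

1.5717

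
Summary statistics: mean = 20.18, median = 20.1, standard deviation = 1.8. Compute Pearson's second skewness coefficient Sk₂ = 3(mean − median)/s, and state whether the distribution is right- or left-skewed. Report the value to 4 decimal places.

Sk₂ = 3(20.18 − 20.1) / 1.8 = 3 × 0.0800 / 1.8
    = 0.2400 / 1.8 ≈ 0.1333
Sk₂ > 0 ⇒ mean > median ⇒ right-skewed (positive skew).

0.1333, right-skewed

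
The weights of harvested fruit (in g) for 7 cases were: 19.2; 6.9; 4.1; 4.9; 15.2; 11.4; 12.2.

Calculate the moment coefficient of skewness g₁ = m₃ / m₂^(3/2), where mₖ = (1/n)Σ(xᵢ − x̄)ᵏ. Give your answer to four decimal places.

x̄ = (19.2 + 6.9 + 4.1 + 4.9 + 15.2 + 11.4 + 12.2) / 7 = 10.5571
deviations (xᵢ − x̄): 8.6429, -3.6571, -6.4571, -5.6571, 4.6429, 0.8429, 1.6429
Σ(xᵢ − x̄)² = 186.7371 ⇒ m₂ = 186.7371/7 = 26.67673
Σ(xᵢ − x̄)³ = 251.5386 ⇒ m₃ = 251.5386/7 = 35.93409
m₂^(3/2) = 26.67673^(1.5) = 137.78407
g₁ = m₃ / m₂^(3/2) = 35.93409 / 137.78407 ≈ 0.2608

0.2608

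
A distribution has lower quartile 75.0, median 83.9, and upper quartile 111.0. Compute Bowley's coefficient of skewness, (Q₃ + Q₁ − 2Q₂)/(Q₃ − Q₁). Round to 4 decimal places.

0.5056

numerator: Q₃ + Q₁ − 2Q₂ = 111.0 + 75.0 − 2×83.9 = 18.2000
denominator: Q₃ − Q₁ = 111.0 − 75.0 = 36.0000
Bowley skewness = 18.2000 / 36.0000 ≈ 0.5056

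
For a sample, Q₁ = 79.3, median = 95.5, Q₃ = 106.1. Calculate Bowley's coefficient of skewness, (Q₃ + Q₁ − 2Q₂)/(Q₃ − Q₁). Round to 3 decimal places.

-0.209

numerator: Q₃ + Q₁ − 2Q₂ = 106.1 + 79.3 − 2×95.5 = -5.6000
denominator: Q₃ − Q₁ = 106.1 − 79.3 = 26.8000
Bowley skewness = -5.6000 / 26.8000 ≈ -0.209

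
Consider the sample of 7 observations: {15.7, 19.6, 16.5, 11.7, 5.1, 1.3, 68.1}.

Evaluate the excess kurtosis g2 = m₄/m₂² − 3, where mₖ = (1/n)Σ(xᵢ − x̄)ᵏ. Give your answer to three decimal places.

1.437

x̄ = 19.7143
Σ(xᵢ − x̄)² = 2984.5286 ⇒ m₂ = 426.36122
Σ(xᵢ − x̄)⁴ = 5646197.6682 ⇒ m₄ = 806599.66688
m₂² = 181783.89375
g2 = m₄/m₂² − 3 = 4.43713 − 3 ≈ 1.437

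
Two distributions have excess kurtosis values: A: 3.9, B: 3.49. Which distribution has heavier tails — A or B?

A

Higher excess kurtosis ⇒ heavier tails relative to the normal distribution.
3.9 vs 3.49: the larger is 3.9, so A has heavier tails.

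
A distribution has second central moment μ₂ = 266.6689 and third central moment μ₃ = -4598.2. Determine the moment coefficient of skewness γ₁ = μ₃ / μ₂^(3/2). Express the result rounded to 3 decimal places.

-1.056

σ = √μ₂ = √266.6689 = 16.33000
σ³ = μ₂^(3/2) = 4354.70314
γ₁ = μ₃/σ³ = -4598.2 / 4354.70314 ≈ -1.056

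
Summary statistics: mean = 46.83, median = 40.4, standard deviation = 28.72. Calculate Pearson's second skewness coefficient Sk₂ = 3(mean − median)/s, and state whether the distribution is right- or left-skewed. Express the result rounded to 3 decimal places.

Sk₂ = 3(46.83 − 40.4) / 28.72 = 3 × 6.4300 / 28.72
    = 19.2900 / 28.72 ≈ 0.672
Sk₂ > 0 ⇒ mean > median ⇒ right-skewed (positive skew).

0.672, right-skewed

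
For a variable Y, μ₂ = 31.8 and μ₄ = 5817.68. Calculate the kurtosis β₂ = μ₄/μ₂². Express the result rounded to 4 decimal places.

μ₂² = 31.8² = 1011.24000
μ₄/μ₂² = 5817.68 / 1011.24000 = 5.75302
β₂ ≈ 5.7530

5.7530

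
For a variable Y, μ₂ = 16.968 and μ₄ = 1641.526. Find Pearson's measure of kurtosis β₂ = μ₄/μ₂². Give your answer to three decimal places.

5.701

μ₂² = 16.968² = 287.91302
μ₄/μ₂² = 1641.526 / 287.91302 = 5.70146
β₂ ≈ 5.701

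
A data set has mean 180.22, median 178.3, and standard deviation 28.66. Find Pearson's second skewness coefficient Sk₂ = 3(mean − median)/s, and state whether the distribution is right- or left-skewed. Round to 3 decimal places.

Sk₂ = 3(180.22 − 178.3) / 28.66 = 3 × 1.9200 / 28.66
    = 5.7600 / 28.66 ≈ 0.201
Sk₂ > 0 ⇒ mean > median ⇒ right-skewed (positive skew).

0.201, right-skewed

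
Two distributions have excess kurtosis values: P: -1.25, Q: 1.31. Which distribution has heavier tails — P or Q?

Q

Higher excess kurtosis ⇒ heavier tails relative to the normal distribution.
-1.25 vs 1.31: the larger is 1.31, so Q has heavier tails. (Q is leptokurtic — heavier-than-normal tails; the other is platykurtic.)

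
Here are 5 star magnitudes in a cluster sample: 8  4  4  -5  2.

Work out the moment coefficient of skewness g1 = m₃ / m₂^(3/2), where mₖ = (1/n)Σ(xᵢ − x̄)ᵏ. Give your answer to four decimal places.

-0.7092

x̄ = (8 + 4 + 4 - 5 + 2) / 5 = 2.6000
deviations (xᵢ − x̄): 5.4000, 1.4000, 1.4000, -7.6000, -0.6000
Σ(xᵢ − x̄)² = 91.2000 ⇒ m₂ = 91.2000/5 = 18.24000
Σ(xᵢ − x̄)³ = -276.2400 ⇒ m₃ = -276.2400/5 = -55.24800
m₂^(3/2) = 18.24000^(1.5) = 77.89996
g1 = m₃ / m₂^(3/2) = -55.24800 / 77.89996 ≈ -0.7092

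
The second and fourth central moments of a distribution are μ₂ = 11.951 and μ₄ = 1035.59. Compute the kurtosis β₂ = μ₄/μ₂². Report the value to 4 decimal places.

7.2507

μ₂² = 11.951² = 142.82640
μ₄/μ₂² = 1035.59 / 142.82640 = 7.25069
β₂ ≈ 7.2507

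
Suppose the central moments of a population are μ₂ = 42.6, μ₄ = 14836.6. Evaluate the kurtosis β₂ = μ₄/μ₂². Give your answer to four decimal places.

μ₂² = 42.6² = 1814.76000
μ₄/μ₂² = 14836.6 / 1814.76000 = 8.17552
β₂ ≈ 8.1755

8.1755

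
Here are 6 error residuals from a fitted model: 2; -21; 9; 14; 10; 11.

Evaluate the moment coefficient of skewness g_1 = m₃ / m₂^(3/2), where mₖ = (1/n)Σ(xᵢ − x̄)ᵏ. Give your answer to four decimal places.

-1.4487

x̄ = (2 - 21 + 9 + 14 + 10 + 11) / 6 = 4.1667
deviations (xᵢ − x̄): -2.1667, -25.1667, 4.8333, 9.8333, 5.8333, 6.8333
Σ(xᵢ − x̄)² = 838.8333 ⇒ m₂ = 838.8333/6 = 139.80556
Σ(xᵢ − x̄)³ = -14368.4444 ⇒ m₃ = -14368.4444/6 = -2394.74074
m₂^(3/2) = 139.80556^(1.5) = 1653.05249
g_1 = m₃ / m₂^(3/2) = -2394.74074 / 1653.05249 ≈ -1.4487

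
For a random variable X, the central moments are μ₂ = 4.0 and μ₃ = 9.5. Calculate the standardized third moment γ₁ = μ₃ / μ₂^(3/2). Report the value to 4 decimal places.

1.1875

σ = √μ₂ = √4.0 = 2.00000
σ³ = μ₂^(3/2) = 8.00000
γ₁ = μ₃/σ³ = 9.5 / 8.00000 ≈ 1.1875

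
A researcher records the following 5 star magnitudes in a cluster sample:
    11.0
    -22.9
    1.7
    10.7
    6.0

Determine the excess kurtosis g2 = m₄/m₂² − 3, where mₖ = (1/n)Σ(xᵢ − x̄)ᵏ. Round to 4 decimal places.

-0.1173

x̄ = 1.3000
Σ(xᵢ − x̄)² = 790.3400 ⇒ m₂ = 158.06800
Σ(xᵢ − x̄)⁴ = 360122.6210 ⇒ m₄ = 72024.52420
m₂² = 24985.49262
g2 = m₄/m₂² − 3 = 2.88265 − 3 ≈ -0.1173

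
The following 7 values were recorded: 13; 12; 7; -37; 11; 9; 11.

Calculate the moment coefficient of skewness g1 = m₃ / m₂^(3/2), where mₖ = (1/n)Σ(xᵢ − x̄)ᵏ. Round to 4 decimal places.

-1.9908

x̄ = (13 + 12 + 7 - 37 + 11 + 9 + 11) / 7 = 3.7143
deviations (xᵢ − x̄): 9.2857, 8.2857, 3.2857, -40.7143, 7.2857, 5.2857, 7.2857
Σ(xᵢ − x̄)² = 1957.4286 ⇒ m₂ = 1957.4286/7 = 279.63265
Σ(xᵢ − x̄)³ = -65164.0408 ⇒ m₃ = -65164.0408/7 = -9309.14869
m₂^(3/2) = 279.63265^(1.5) = 4676.07884
g1 = m₃ / m₂^(3/2) = -9309.14869 / 4676.07884 ≈ -1.9908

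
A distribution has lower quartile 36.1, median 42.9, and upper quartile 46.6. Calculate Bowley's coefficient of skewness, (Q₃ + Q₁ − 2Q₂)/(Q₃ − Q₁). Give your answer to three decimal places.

numerator: Q₃ + Q₁ − 2Q₂ = 46.6 + 36.1 − 2×42.9 = -3.1000
denominator: Q₃ − Q₁ = 46.6 − 36.1 = 10.5000
Bowley skewness = -3.1000 / 10.5000 ≈ -0.295

-0.295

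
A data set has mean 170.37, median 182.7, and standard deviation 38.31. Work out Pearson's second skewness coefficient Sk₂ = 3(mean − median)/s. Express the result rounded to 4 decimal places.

Sk₂ = 3(170.37 − 182.7) / 38.31 = 3 × -12.3300 / 38.31
    = -36.9900 / 38.31 ≈ -0.9655

-0.9655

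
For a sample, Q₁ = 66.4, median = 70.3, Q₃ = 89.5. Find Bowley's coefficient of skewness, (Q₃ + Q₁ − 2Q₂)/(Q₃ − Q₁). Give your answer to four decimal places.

numerator: Q₃ + Q₁ − 2Q₂ = 89.5 + 66.4 − 2×70.3 = 15.3000
denominator: Q₃ − Q₁ = 89.5 − 66.4 = 23.1000
Bowley skewness = 15.3000 / 23.1000 ≈ 0.6623

0.6623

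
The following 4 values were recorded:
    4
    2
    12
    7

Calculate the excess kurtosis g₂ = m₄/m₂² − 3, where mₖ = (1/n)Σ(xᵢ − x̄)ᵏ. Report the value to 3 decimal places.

-1.205

x̄ = 6.2500
Σ(xᵢ − x̄)² = 56.7500 ⇒ m₂ = 14.18750
Σ(xᵢ − x̄)⁴ = 1445.3281 ⇒ m₄ = 361.33203
m₂² = 201.28516
g₂ = m₄/m₂² − 3 = 1.79513 − 3 ≈ -1.205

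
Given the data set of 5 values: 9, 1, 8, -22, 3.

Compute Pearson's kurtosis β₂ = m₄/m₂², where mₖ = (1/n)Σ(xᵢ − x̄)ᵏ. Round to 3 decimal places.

2.912

x̄ = -0.2000
Σ(xᵢ − x̄)² = 638.8000 ⇒ m₂ = 127.76000
Σ(xᵢ − x̄)⁴ = 237645.1360 ⇒ m₄ = 47529.02720
m₂² = 16322.61760
β₂ = m₄/m₂² = 47529.02720 / 16322.61760 ≈ 2.912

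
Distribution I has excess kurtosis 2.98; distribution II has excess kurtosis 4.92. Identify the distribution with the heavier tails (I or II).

Higher excess kurtosis ⇒ heavier tails relative to the normal distribution.
2.98 vs 4.92: the larger is 4.92, so II has heavier tails.

II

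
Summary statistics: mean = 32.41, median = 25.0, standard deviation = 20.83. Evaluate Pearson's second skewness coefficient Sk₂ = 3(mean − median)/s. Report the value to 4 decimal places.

1.0672

Sk₂ = 3(32.41 − 25.0) / 20.83 = 3 × 7.4100 / 20.83
    = 22.2300 / 20.83 ≈ 1.0672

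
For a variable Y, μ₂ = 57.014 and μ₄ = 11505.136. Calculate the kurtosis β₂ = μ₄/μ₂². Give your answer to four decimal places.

μ₂² = 57.014² = 3250.59620
μ₄/μ₂² = 11505.136 / 3250.59620 = 3.53939
β₂ ≈ 3.5394

3.5394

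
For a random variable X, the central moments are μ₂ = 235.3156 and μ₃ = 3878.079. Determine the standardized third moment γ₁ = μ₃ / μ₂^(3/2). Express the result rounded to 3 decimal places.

1.074

σ = √μ₂ = √235.3156 = 15.34000
σ³ = μ₂^(3/2) = 3609.74130
γ₁ = μ₃/σ³ = 3878.079 / 3609.74130 ≈ 1.074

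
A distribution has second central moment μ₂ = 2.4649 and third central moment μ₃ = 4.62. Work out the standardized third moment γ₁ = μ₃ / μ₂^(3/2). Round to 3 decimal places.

1.194

σ = √μ₂ = √2.4649 = 1.57000
σ³ = μ₂^(3/2) = 3.86989
γ₁ = μ₃/σ³ = 4.62 / 3.86989 ≈ 1.194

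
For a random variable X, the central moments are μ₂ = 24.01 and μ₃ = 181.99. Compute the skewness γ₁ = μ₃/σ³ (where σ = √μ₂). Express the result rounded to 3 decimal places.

1.547

σ = √μ₂ = √24.01 = 4.90000
σ³ = μ₂^(3/2) = 117.64900
γ₁ = μ₃/σ³ = 181.99 / 117.64900 ≈ 1.547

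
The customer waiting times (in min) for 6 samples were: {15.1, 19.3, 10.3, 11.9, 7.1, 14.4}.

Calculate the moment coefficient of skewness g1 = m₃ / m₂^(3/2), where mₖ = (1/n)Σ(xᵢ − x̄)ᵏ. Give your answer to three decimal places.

x̄ = (15.1 + 19.3 + 10.3 + 11.9 + 7.1 + 14.4) / 6 = 13.0167
deviations (xᵢ − x̄): 2.0833, 6.2833, -2.7167, -1.1167, -5.9167, 1.3833
Σ(xᵢ − x̄)² = 89.3683 ⇒ m₂ = 89.3683/6 = 14.89472
Σ(xᵢ − x̄)³ = 31.1906 ⇒ m₃ = 31.1906/6 = 5.19843
m₂^(3/2) = 14.89472^(1.5) = 57.48422
g1 = m₃ / m₂^(3/2) = 5.19843 / 57.48422 ≈ 0.090

0.090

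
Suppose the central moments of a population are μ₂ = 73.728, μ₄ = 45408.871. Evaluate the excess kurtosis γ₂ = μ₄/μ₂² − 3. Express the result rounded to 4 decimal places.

μ₂² = 73.728² = 5435.81798
μ₄/μ₂² = 45408.871 / 5435.81798 = 8.35364
γ₂ = 8.35364 − 3 ≈ 5.3536

5.3536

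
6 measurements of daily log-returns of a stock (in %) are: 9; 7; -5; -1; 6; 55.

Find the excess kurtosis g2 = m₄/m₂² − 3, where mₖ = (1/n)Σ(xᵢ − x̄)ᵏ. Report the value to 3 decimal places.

0.804

x̄ = 11.8333
Σ(xᵢ − x̄)² = 2376.8333 ⇒ m₂ = 396.13889
Σ(xᵢ − x̄)⁴ = 3581300.4861 ⇒ m₄ = 596883.41435
m₂² = 156926.01929
g2 = m₄/m₂² − 3 = 3.80360 − 3 ≈ 0.804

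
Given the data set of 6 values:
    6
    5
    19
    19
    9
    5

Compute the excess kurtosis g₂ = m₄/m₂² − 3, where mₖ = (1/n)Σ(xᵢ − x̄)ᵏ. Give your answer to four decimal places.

-1.5294

x̄ = 10.5000
Σ(xᵢ − x̄)² = 227.5000 ⇒ m₂ = 37.91667
Σ(xᵢ − x̄)⁴ = 12685.3750 ⇒ m₄ = 2114.22917
m₂² = 1437.67361
g₂ = m₄/m₂² − 3 = 1.47059 − 3 ≈ -1.5294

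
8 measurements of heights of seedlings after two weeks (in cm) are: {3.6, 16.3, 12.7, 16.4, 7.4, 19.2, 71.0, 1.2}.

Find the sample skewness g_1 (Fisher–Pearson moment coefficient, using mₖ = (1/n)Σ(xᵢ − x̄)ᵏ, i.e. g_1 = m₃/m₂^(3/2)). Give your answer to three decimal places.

1.888

x̄ = (3.6 + 16.3 + 12.7 + 16.4 + 7.4 + 19.2 + 71.0 + 1.2) / 8 = 18.4750
deviations (xᵢ − x̄): -14.8750, -2.1750, -5.7750, -2.0750, -11.0750, 0.7250, 52.5250, -17.2750
Σ(xᵢ − x̄)² = 3444.1350 ⇒ m₂ = 3444.1350/8 = 430.51688
Σ(xᵢ − x̄)³ = 134893.4602 ⇒ m₃ = 134893.4602/8 = 16861.68253
m₂^(3/2) = 430.51688^(1.5) = 8932.75183
g_1 = m₃ / m₂^(3/2) = 16861.68253 / 8932.75183 ≈ 1.888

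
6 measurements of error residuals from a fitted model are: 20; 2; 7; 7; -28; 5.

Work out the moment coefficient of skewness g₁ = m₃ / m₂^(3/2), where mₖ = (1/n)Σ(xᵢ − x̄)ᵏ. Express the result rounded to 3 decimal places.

-1.148

x̄ = (20 + 2 + 7 + 7 - 28 + 5) / 6 = 2.1667
deviations (xᵢ − x̄): 17.8333, -0.1667, 4.8333, 4.8333, -30.1667, 2.8333
Σ(xᵢ − x̄)² = 1282.8333 ⇒ m₂ = 1282.8333/6 = 213.80556
Σ(xᵢ − x̄)³ = -21532.4444 ⇒ m₃ = -21532.4444/6 = -3588.74074
m₂^(3/2) = 213.80556^(1.5) = 3126.28437
g₁ = m₃ / m₂^(3/2) = -3588.74074 / 3126.28437 ≈ -1.148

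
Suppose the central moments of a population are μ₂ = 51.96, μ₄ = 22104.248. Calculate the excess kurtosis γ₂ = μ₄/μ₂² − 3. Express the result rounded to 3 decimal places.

5.187

μ₂² = 51.96² = 2699.84160
μ₄/μ₂² = 22104.248 / 2699.84160 = 8.18724
γ₂ = 8.18724 − 3 ≈ 5.187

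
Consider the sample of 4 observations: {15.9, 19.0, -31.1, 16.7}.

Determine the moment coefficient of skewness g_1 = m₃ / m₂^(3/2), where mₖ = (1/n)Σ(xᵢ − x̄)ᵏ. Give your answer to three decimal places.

-1.144

x̄ = (15.9 + 19.0 - 31.1 + 16.7) / 4 = 5.1250
deviations (xᵢ − x̄): 10.7750, 13.8750, -36.2250, 11.5750
Σ(xᵢ − x̄)² = 1754.8475 ⇒ m₂ = 1754.8475/4 = 438.71188
Σ(xᵢ − x̄)³ = -42063.3146 ⇒ m₃ = -42063.3146/4 = -10515.82866
m₂^(3/2) = 438.71188^(1.5) = 9189.01763
g_1 = m₃ / m₂^(3/2) = -10515.82866 / 9189.01763 ≈ -1.144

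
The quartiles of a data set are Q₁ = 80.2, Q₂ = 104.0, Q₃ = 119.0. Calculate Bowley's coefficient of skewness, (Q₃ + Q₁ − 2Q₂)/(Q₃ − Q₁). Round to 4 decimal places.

numerator: Q₃ + Q₁ − 2Q₂ = 119.0 + 80.2 − 2×104.0 = -8.8000
denominator: Q₃ − Q₁ = 119.0 − 80.2 = 38.8000
Bowley skewness = -8.8000 / 38.8000 ≈ -0.2268

-0.2268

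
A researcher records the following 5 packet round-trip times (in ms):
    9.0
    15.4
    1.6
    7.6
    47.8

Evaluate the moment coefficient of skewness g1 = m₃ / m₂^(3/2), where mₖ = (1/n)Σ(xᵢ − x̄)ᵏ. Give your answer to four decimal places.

1.2385

x̄ = (9.0 + 15.4 + 1.6 + 7.6 + 47.8) / 5 = 16.2800
deviations (xᵢ − x̄): -7.2800, -0.8800, -14.6800, -8.6800, 31.5200
Σ(xᵢ − x̄)² = 1338.1280 ⇒ m₂ = 1338.1280/5 = 267.62560
Σ(xᵢ − x̄)³ = 27111.3907 ⇒ m₃ = 27111.3907/5 = 5422.27814
m₂^(3/2) = 267.62560^(1.5) = 4378.15851
g1 = m₃ / m₂^(3/2) = 5422.27814 / 4378.15851 ≈ 1.2385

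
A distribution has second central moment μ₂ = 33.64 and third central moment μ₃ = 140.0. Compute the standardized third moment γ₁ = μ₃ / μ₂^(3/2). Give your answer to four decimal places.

0.7175

σ = √μ₂ = √33.64 = 5.80000
σ³ = μ₂^(3/2) = 195.11200
γ₁ = μ₃/σ³ = 140.0 / 195.11200 ≈ 0.7175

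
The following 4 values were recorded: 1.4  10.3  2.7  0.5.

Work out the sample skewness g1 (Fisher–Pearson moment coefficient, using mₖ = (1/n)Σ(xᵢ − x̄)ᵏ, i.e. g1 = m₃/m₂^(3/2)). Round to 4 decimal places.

x̄ = (1.4 + 10.3 + 2.7 + 0.5) / 4 = 3.7250
deviations (xᵢ − x̄): -2.3250, 6.5750, -1.0250, -3.2250
Σ(xᵢ − x̄)² = 60.0875 ⇒ m₂ = 60.0875/4 = 15.02188
Σ(xᵢ − x̄)³ = 237.0544 ⇒ m₃ = 237.0544/4 = 59.26359
m₂^(3/2) = 15.02188^(1.5) = 58.22188
g1 = m₃ / m₂^(3/2) = 59.26359 / 58.22188 ≈ 1.0179

1.0179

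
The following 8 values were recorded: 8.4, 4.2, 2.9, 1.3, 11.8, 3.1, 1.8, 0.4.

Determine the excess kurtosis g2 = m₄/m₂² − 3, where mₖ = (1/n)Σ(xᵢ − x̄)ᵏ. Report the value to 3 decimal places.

-0.268

x̄ = 4.2375
Σ(xᵢ − x̄)² = 106.8988 ⇒ m₂ = 13.36234
Σ(xᵢ − x̄)⁴ = 3902.5611 ⇒ m₄ = 487.82013
m₂² = 178.55223
g2 = m₄/m₂² − 3 = 2.73209 − 3 ≈ -0.268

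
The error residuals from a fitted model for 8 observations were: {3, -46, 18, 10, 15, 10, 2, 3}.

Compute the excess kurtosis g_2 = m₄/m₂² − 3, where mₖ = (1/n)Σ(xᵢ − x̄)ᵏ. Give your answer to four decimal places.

x̄ = 1.8750
Σ(xᵢ − x̄)² = 2858.8750 ⇒ m₂ = 357.35938
Σ(xᵢ − x̄)⁴ = 5359338.5254 ⇒ m₄ = 669917.31567
m₂² = 127705.72290
g_2 = m₄/m₂² − 3 = 5.24579 − 3 ≈ 2.2458

2.2458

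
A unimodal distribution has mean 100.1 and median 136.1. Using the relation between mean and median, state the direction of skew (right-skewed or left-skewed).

left-skewed

mean − median = 100.1 − 136.1 = -36.0
mean < median ⇒ the longer tail is on the left ⇒ left-skewed (negatively skewed).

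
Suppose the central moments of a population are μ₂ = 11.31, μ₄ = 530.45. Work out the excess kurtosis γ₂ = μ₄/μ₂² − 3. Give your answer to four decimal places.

1.1469

μ₂² = 11.31² = 127.91610
μ₄/μ₂² = 530.45 / 127.91610 = 4.14686
γ₂ = 4.14686 − 3 ≈ 1.1469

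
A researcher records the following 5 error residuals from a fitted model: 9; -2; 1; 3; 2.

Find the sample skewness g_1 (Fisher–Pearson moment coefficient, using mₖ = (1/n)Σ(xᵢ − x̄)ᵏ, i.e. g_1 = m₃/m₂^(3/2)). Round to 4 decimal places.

x̄ = (9 - 2 + 1 + 3 + 2) / 5 = 2.6000
deviations (xᵢ − x̄): 6.4000, -4.6000, -1.6000, 0.4000, -0.6000
Σ(xᵢ − x̄)² = 65.2000 ⇒ m₂ = 65.2000/5 = 13.04000
Σ(xᵢ − x̄)³ = 160.5600 ⇒ m₃ = 160.5600/5 = 32.11200
m₂^(3/2) = 13.04000^(1.5) = 47.08867
g_1 = m₃ / m₂^(3/2) = 32.11200 / 47.08867 ≈ 0.6819

0.6819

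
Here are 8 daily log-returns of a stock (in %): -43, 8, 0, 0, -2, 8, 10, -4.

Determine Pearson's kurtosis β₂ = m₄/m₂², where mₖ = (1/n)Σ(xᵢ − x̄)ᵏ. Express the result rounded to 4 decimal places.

x̄ = -2.8750
Σ(xᵢ − x̄)² = 2030.8750 ⇒ m₂ = 253.85938
Σ(xᵢ − x̄)⁴ = 2647740.9004 ⇒ m₄ = 330967.61255
m₂² = 64444.58228
β₂ = m₄/m₂² = 330967.61255 / 64444.58228 ≈ 5.1357

5.1357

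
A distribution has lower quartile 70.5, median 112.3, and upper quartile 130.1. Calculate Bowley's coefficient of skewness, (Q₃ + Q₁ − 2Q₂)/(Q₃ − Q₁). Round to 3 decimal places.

numerator: Q₃ + Q₁ − 2Q₂ = 130.1 + 70.5 − 2×112.3 = -24.0000
denominator: Q₃ − Q₁ = 130.1 − 70.5 = 59.6000
Bowley skewness = -24.0000 / 59.6000 ≈ -0.403

-0.403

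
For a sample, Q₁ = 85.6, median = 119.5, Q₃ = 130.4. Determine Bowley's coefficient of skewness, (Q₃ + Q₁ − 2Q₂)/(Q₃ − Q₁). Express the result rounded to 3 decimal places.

-0.513

numerator: Q₃ + Q₁ − 2Q₂ = 130.4 + 85.6 − 2×119.5 = -23.0000
denominator: Q₃ − Q₁ = 130.4 − 85.6 = 44.8000
Bowley skewness = -23.0000 / 44.8000 ≈ -0.513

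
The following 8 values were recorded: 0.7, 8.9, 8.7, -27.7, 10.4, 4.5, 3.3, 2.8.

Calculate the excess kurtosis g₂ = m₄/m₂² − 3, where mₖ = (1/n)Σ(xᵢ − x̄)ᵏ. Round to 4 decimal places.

x̄ = 1.4500
Σ(xᵢ − x̄)² = 1053.0000 ⇒ m₂ = 131.62500
Σ(xᵢ − x̄)⁴ = 734389.9693 ⇒ m₄ = 91798.74617
m₂² = 17325.14063
g₂ = m₄/m₂² − 3 = 5.29859 − 3 ≈ 2.2986

2.2986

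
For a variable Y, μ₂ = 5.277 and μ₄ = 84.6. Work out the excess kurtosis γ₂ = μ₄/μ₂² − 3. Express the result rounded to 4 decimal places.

0.0381

μ₂² = 5.277² = 27.84673
μ₄/μ₂² = 84.6 / 27.84673 = 3.03806
γ₂ = 3.03806 − 3 ≈ 0.0381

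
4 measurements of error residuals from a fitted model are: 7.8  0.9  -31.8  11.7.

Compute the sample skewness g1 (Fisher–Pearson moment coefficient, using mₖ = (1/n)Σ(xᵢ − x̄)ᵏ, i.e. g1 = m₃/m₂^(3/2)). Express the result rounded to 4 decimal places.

x̄ = (7.8 + 0.9 - 31.8 + 11.7) / 4 = -2.8500
deviations (xᵢ − x̄): 10.6500, 3.7500, -28.9500, 14.5500
Σ(xᵢ − x̄)² = 1177.2900 ⇒ m₂ = 1177.2900/4 = 294.32250
Σ(xᵢ − x̄)³ = -19922.1120 ⇒ m₃ = -19922.1120/4 = -4980.52800
m₂^(3/2) = 294.32250^(1.5) = 5049.34675
g1 = m₃ / m₂^(3/2) = -4980.52800 / 5049.34675 ≈ -0.9864

-0.9864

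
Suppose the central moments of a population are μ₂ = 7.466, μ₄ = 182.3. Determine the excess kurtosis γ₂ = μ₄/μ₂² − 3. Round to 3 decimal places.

μ₂² = 7.466² = 55.74116
μ₄/μ₂² = 182.3 / 55.74116 = 3.27047
γ₂ = 3.27047 − 3 ≈ 0.270

0.270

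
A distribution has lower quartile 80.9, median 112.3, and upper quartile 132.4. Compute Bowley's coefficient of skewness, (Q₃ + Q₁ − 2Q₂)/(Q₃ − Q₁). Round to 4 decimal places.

-0.2194

numerator: Q₃ + Q₁ − 2Q₂ = 132.4 + 80.9 − 2×112.3 = -11.3000
denominator: Q₃ − Q₁ = 132.4 − 80.9 = 51.5000
Bowley skewness = -11.3000 / 51.5000 ≈ -0.2194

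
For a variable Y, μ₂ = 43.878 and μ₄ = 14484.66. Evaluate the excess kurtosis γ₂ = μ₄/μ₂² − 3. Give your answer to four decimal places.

4.5234

μ₂² = 43.878² = 1925.27888
μ₄/μ₂² = 14484.66 / 1925.27888 = 7.52341
γ₂ = 7.52341 − 3 ≈ 4.5234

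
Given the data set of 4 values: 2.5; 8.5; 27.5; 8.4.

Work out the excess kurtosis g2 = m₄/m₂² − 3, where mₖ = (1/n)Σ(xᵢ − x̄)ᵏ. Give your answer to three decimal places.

x̄ = 11.7250
Σ(xᵢ − x̄)² = 355.4075 ⇒ m₂ = 88.85188
Σ(xᵢ − x̄)⁴ = 69399.1498 ⇒ m₄ = 17349.78745
m₂² = 7894.65569
g2 = m₄/m₂² − 3 = 2.19766 − 3 ≈ -0.802

-0.802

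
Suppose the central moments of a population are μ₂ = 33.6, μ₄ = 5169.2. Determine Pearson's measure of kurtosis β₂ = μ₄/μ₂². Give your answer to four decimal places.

μ₂² = 33.6² = 1128.96000
μ₄/μ₂² = 5169.2 / 1128.96000 = 4.57873
β₂ ≈ 4.5787

4.5787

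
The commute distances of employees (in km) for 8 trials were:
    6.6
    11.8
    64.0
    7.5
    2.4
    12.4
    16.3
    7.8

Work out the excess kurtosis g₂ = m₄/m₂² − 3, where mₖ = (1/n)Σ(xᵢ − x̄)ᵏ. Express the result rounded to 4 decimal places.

2.6367

x̄ = 16.1000
Σ(xᵢ − x̄)² = 2747.4200 ⇒ m₂ = 343.42750
Σ(xᵢ − x̄)⁴ = 5318435.0582 ⇒ m₄ = 664804.38228
m₂² = 117942.44776
g₂ = m₄/m₂² − 3 = 5.63668 − 3 ≈ 2.6367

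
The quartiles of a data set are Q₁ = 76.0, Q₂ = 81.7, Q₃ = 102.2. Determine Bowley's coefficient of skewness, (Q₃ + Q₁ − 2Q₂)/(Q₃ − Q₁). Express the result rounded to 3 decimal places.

numerator: Q₃ + Q₁ − 2Q₂ = 102.2 + 76.0 − 2×81.7 = 14.8000
denominator: Q₃ − Q₁ = 102.2 − 76.0 = 26.2000
Bowley skewness = 14.8000 / 26.2000 ≈ 0.565

0.565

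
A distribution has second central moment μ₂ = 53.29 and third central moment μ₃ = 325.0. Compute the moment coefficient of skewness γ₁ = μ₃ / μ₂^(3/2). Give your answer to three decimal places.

0.835

σ = √μ₂ = √53.29 = 7.30000
σ³ = μ₂^(3/2) = 389.01700
γ₁ = μ₃/σ³ = 325.0 / 389.01700 ≈ 0.835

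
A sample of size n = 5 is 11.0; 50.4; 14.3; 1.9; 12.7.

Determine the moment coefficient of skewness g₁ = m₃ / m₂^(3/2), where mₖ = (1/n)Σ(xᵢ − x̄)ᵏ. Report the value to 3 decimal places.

x̄ = (11.0 + 50.4 + 14.3 + 1.9 + 12.7) / 5 = 18.0600
deviations (xᵢ − x̄): -7.0600, 32.3400, -3.7600, -16.1600, -5.3600
Σ(xᵢ − x̄)² = 1399.7320 ⇒ m₂ = 1399.7320/5 = 279.94640
Σ(xᵢ − x̄)³ = 29044.4602 ⇒ m₃ = 29044.4602/5 = 5808.89203
m₂^(3/2) = 279.94640^(1.5) = 4683.95086
g₁ = m₃ / m₂^(3/2) = 5808.89203 / 4683.95086 ≈ 1.240

1.240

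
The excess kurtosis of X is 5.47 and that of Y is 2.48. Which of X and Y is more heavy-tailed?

Higher excess kurtosis ⇒ heavier tails relative to the normal distribution.
5.47 vs 2.48: the larger is 5.47, so X has heavier tails.

X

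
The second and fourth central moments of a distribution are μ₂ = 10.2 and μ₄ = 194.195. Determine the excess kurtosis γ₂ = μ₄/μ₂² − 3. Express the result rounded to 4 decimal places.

μ₂² = 10.2² = 104.04000
μ₄/μ₂² = 194.195 / 104.04000 = 1.86654
γ₂ = 1.86654 − 3 ≈ -1.1335

-1.1335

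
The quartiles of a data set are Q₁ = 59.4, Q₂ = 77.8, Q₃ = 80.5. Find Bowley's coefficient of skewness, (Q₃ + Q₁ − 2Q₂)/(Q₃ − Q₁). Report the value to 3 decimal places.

-0.744

numerator: Q₃ + Q₁ − 2Q₂ = 80.5 + 59.4 − 2×77.8 = -15.7000
denominator: Q₃ − Q₁ = 80.5 − 59.4 = 21.1000
Bowley skewness = -15.7000 / 21.1000 ≈ -0.744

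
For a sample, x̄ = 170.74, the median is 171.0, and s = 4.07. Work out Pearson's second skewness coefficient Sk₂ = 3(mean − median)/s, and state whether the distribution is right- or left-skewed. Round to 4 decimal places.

Sk₂ = 3(170.74 − 171.0) / 4.07 = 3 × -0.2600 / 4.07
    = -0.7800 / 4.07 ≈ -0.1916
Sk₂ < 0 ⇒ mean < median ⇒ left-skewed (negative skew).

-0.1916, left-skewed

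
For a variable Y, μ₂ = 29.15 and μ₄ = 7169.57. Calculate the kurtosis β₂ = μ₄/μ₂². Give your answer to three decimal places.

8.438

μ₂² = 29.15² = 849.72250
μ₄/μ₂² = 7169.57 / 849.72250 = 8.43754
β₂ ≈ 8.438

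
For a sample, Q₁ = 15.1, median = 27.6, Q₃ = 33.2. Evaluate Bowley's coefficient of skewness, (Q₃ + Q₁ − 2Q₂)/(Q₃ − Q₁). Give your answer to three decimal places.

numerator: Q₃ + Q₁ − 2Q₂ = 33.2 + 15.1 − 2×27.6 = -6.9000
denominator: Q₃ − Q₁ = 33.2 − 15.1 = 18.1000
Bowley skewness = -6.9000 / 18.1000 ≈ -0.381

-0.381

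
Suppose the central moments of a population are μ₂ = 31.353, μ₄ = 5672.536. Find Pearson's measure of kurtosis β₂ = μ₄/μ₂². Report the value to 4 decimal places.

5.7706

μ₂² = 31.353² = 983.01061
μ₄/μ₂² = 5672.536 / 983.01061 = 5.77057
β₂ ≈ 5.7706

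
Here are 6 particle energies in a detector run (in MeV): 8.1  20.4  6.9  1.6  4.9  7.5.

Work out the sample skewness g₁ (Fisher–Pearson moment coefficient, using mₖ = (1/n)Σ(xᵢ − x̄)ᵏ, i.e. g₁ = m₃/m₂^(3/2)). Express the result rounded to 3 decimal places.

x̄ = (8.1 + 20.4 + 6.9 + 1.6 + 4.9 + 7.5) / 6 = 8.2333
deviations (xᵢ − x̄): -0.1333, 12.1667, -1.3333, -6.6333, -3.3333, -0.7333
Σ(xᵢ − x̄)² = 205.4733 ⇒ m₂ = 205.4733/6 = 34.24556
Σ(xᵢ − x̄)³ = 1469.3264 ⇒ m₃ = 1469.3264/6 = 244.88774
m₂^(3/2) = 34.24556^(1.5) = 200.40397
g₁ = m₃ / m₂^(3/2) = 244.88774 / 200.40397 ≈ 1.222

1.222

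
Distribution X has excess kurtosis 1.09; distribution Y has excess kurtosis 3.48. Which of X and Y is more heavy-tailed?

Higher excess kurtosis ⇒ heavier tails relative to the normal distribution.
1.09 vs 3.48: the larger is 3.48, so Y has heavier tails.

Y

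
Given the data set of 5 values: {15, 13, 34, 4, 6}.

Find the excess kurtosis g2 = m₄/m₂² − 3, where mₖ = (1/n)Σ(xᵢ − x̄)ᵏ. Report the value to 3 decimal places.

-0.429

x̄ = 14.4000
Σ(xᵢ − x̄)² = 565.2000 ⇒ m₂ = 113.04000
Σ(xᵢ − x̄)⁴ = 164260.1760 ⇒ m₄ = 32852.03520
m₂² = 12778.04160
g2 = m₄/m₂² − 3 = 2.57098 − 3 ≈ -0.429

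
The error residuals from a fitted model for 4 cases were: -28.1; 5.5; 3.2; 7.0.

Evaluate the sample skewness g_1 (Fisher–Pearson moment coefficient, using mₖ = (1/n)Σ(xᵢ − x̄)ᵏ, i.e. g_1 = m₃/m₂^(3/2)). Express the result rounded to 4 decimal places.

x̄ = (-28.1 + 5.5 + 3.2 + 7.0) / 4 = -3.1000
deviations (xᵢ − x̄): -25.0000, 8.6000, 6.3000, 10.1000
Σ(xᵢ − x̄)² = 840.6600 ⇒ m₂ = 840.6600/4 = 210.16500
Σ(xᵢ − x̄)³ = -13708.5960 ⇒ m₃ = -13708.5960/4 = -3427.14900
m₂^(3/2) = 210.16500^(1.5) = 3046.77644
g_1 = m₃ / m₂^(3/2) = -3427.14900 / 3046.77644 ≈ -1.1248

-1.1248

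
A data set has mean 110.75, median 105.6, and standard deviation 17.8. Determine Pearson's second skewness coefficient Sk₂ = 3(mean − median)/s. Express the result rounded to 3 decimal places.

0.868

Sk₂ = 3(110.75 − 105.6) / 17.8 = 3 × 5.1500 / 17.8
    = 15.4500 / 17.8 ≈ 0.868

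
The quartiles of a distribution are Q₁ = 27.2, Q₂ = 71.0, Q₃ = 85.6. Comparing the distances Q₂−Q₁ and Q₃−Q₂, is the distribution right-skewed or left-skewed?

left-skewed

Q₂ − Q₁ = 43.8;  Q₃ − Q₂ = 14.6
Q₂ − Q₁ > Q₃ − Q₂ ⇒ the lower half is more spread out ⇒ left-skewed.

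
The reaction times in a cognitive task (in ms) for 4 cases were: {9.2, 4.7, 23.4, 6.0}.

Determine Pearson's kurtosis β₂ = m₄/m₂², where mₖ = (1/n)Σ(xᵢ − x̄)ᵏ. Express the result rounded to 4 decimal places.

x̄ = 10.8250
Σ(xᵢ − x̄)² = 221.5675 ⇒ m₂ = 55.39187
Σ(xᵢ − x̄)⁴ = 26961.6771 ⇒ m₄ = 6740.41927
m₂² = 3068.25982
β₂ = m₄/m₂² = 6740.41927 / 3068.25982 ≈ 2.1968

2.1968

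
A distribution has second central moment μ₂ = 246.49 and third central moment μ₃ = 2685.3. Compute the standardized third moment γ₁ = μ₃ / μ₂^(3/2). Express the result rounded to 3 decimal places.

0.694

σ = √μ₂ = √246.49 = 15.70000
σ³ = μ₂^(3/2) = 3869.89300
γ₁ = μ₃/σ³ = 2685.3 / 3869.89300 ≈ 0.694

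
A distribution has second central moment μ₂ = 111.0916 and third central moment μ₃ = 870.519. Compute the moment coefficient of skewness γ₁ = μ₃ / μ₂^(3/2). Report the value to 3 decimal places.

0.743

σ = √μ₂ = √111.0916 = 10.54000
σ³ = μ₂^(3/2) = 1170.90546
γ₁ = μ₃/σ³ = 870.519 / 1170.90546 ≈ 0.743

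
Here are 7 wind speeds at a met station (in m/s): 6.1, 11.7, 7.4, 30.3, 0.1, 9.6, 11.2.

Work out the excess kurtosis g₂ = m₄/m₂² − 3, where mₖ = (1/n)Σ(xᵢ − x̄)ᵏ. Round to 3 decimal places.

x̄ = 10.9143
Σ(xᵢ − x̄)² = 530.7086 ⇒ m₂ = 75.81551
Σ(xᵢ − x̄)⁴ = 155600.1928 ⇒ m₄ = 22228.59898
m₂² = 5747.99159
g₂ = m₄/m₂² − 3 = 3.86719 − 3 ≈ 0.867

0.867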